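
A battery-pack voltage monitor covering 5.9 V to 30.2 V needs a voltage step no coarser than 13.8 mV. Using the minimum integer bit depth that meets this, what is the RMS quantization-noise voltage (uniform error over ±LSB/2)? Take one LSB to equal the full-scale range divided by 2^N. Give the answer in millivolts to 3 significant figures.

Span: 30.2 V − (5.9 V) = 24.3 V.
Need 2^N ≥ 24.3 V / 13.8 mV = 1761 → N_min = 11.
LSB = 24.3 V ÷ 2^11 = 24.3/2048 V = 11.865 mV.
σ_q = LSB/√12 = 11.865 mV/3.4641 = 3.43 mV.

3.43 mV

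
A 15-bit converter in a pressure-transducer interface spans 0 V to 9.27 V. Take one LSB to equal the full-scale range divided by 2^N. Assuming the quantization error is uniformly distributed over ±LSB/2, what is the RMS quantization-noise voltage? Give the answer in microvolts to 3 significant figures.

81.7 µV

Range is 9.27 V.
Step size = 9.27/32768 V = 282.90 µV.
RMS of a uniform error over width LSB is LSB/√12 = 81.7 µV.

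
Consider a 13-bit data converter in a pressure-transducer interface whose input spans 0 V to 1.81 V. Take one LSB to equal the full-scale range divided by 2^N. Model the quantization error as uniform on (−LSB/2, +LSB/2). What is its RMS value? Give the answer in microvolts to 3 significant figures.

Full-scale range = 1.81 V.
LSB = 1.81 V ÷ 2^13 = 1.81/8192 V = 220.95 µV.
For a uniform distribution on [−LSB/2, +LSB/2], V_rms = LSB/√12 = 220.95 µV/3.4641 = 63.8 µV.

63.8 µV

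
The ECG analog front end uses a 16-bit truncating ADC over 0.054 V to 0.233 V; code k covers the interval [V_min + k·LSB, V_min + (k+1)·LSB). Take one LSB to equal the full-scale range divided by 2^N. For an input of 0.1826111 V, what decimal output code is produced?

47087

Range = 0.233 − (0.054) = 0.179 V. LSB = 0.179 V / 2^16 ≈ 2.731 µV.
(V_in − V_min) × 2^16/range = (0.1826111 − (0.054)) × 65536/0.179 = 47087.470.
Floor → code = 47087.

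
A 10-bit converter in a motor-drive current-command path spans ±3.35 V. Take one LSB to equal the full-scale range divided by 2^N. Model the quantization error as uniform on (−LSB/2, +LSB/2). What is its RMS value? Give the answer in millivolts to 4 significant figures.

1.889 mV

Range = 3.35 − (-3.35) = 6.7 V.
LSB = 6.7 V ÷ 2^10 = 6.7/1024 V = 6.54297 mV.
σ_q = LSB/√12 = 6.54297 mV/3.4641 = 1.889 mV.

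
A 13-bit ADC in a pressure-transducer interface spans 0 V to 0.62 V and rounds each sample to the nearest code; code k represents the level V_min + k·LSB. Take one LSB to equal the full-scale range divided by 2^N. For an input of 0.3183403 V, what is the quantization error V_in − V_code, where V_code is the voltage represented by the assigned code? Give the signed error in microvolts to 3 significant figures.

V_FS = 0.62 V. LSB = 0.62 V / 2^13 ≈ 75.68 µV.
Position in LSBs: (0.3183403 − (0)) × 8192/0.62 = 4206.1996; rounding gives k = 4206.
Reconstructed level: 0 + 4206 × 0.62/8192 V = 0.3183251953 V.
e = 0.3183403 − (0.3183251953) = +15.1 µV.

+15.1 µV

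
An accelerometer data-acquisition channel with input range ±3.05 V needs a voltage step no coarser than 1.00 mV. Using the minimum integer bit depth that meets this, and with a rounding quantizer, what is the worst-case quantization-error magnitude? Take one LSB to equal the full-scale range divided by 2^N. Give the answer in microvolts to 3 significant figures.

The full-scale span is 3.05 − (-3.05) = 6.1 V.
Required number of levels: 6.1/1.00 mV = 6100.0; smallest N with 2^N ≥ that is 13.
One LSB is 6.1 V / 8192 = 0.74463 mV.
Max error for round-to-nearest is LSB/2 = 372 µV.

372 µV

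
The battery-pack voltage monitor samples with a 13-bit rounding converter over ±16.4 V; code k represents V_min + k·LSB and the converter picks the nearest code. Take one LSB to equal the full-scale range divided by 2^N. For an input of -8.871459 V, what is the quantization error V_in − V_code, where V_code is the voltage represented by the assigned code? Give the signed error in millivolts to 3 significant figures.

+1.20 mV

Range = 16.4 − (-16.4) = 32.8 V. LSB = 32.8 V / 2^13 ≈ 4.004 mV.
(V_in − V_min)/LSB = (-8.871459 − (-16.4)) × 8192/32.8 = 1880.2990 → nearest code k = 1880.
V_code = V_min + k × range/2^13 = -16.4 + 1880 × 32.8/8192 = -8.872656250 V.
e = -8.871459 − (-8.872656250) = +1.20 mV.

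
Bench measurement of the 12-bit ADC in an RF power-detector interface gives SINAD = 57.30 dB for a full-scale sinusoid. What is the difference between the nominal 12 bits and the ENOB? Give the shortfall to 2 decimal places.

Effective bits = (57.30 − 1.76)/6.02 = 9.2259.
Lost resolution: 12 − 9.2259 = 2.7741 bits.

2.77 bits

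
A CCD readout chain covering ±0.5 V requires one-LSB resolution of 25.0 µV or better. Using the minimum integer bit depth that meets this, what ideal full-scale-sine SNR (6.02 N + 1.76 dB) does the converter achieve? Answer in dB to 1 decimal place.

98.1 dB

Range = 0.5 − (-0.5) = 1 V.
Need 2^N ≥ 1 V / 25.0 µV = 40000 → N_min = 16.
Ideal SNR at N = 16: 6.02·16 + 1.76 = 98.1 dB.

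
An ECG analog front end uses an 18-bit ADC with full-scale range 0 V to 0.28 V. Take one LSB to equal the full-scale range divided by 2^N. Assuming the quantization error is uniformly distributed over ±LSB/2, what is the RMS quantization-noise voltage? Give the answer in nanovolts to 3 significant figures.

Range is 0.28 V.
One LSB is 0.28 V / 262144 = 1.0681 µV.
RMS of a uniform error over width LSB is LSB/√12 = 308 nV.

308 nV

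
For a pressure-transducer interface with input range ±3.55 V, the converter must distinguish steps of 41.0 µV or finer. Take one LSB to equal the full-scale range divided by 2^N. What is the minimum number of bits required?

Span: 3.55 V − (-3.55 V) = 7.1 V.
Required number of levels: 7.1/41.0 µV = 173170; smallest N with 2^N ≥ that is 18.

18 bits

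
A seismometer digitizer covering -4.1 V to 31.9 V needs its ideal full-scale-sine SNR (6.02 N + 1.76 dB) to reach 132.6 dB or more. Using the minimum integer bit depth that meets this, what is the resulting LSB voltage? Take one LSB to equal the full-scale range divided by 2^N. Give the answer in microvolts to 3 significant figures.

The full-scale span is 31.9 − (-4.1) = 36 V.
6.02 N + 1.76 ≥ 132.6 gives N ≥ 21.734, so the minimum integer is 22.
Step size = 36/4194304 V = 8.58 µV.

8.58 µV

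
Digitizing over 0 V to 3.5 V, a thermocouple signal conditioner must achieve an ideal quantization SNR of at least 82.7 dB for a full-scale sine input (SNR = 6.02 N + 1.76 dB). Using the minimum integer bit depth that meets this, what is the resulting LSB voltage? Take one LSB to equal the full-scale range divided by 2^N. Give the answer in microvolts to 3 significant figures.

214 µV

Span = 3.5 V.
Required N = ⌈(82.7 − 1.76)/6.02⌉ = ⌈13.445⌉ = 14.
One LSB is 3.5 V / 16384 = 214 µV.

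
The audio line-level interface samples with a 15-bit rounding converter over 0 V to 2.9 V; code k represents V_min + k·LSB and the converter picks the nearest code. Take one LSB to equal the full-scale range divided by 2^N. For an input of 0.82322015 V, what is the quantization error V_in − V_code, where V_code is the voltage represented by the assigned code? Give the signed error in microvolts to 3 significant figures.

−15.9 µV

Full-scale range = 2.9 V. LSB = 2.9 V / 2^15 ≈ 88.50 µV.
(V_in − V_min)/LSB = (0.82322015 − (0)) × 32768/2.9 = 9301.8200 → nearest code k = 9302.
V_code = 0 + (9302/32768) × 2.9 = 0.82323608398 V.
V_in − V_code = 0.82322015 − (0.82323608398) = −15.9 µV.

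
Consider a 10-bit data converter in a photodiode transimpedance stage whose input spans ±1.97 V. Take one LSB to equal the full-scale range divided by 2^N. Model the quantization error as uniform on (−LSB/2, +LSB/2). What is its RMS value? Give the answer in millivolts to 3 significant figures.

The full-scale span is 1.97 − (-1.97) = 3.94 V.
Step size = 3.94/1024 V = 3.8477 mV.
For a uniform distribution on [−LSB/2, +LSB/2], V_rms = LSB/√12 = 3.8477 mV/3.4641 = 1.11 mV.

1.11 mV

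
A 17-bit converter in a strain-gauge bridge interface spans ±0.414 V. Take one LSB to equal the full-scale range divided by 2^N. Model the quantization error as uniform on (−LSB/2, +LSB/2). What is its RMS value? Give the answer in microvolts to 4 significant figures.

Span: 0.414 V − (-0.414 V) = 0.828 V.
One LSB is 0.828 V / 131072 = 6.31714 µV.
σ_q = LSB/√12 = 6.31714 µV/3.4641 = 1.824 µV.

1.824 µV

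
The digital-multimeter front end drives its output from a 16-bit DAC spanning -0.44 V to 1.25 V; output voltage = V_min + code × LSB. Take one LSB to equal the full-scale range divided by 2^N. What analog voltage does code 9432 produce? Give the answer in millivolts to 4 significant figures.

-196.8 mV

Range = 1.25 − (-0.44) = 1.69 V. LSB = 1.69 V / 2^16.
V_out = V_min + code × LSB = -0.44 V + 9432 × 1.69 V / 65536
      = -0.44 + 0.243226 = -0.196774 V.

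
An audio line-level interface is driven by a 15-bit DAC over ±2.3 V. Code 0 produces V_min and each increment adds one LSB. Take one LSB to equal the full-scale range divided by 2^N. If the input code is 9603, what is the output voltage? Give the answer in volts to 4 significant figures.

Full-scale range = 2.3 V − (-2.3 V) = 4.6 V. LSB = 4.6 V / 2^15.
Output = V_min + (9603/32768) × range = -2.3 + 0.293060 × 4.6 V
      = -2.3 V + 1.34808 V = -0.951923 V.

-0.9519 V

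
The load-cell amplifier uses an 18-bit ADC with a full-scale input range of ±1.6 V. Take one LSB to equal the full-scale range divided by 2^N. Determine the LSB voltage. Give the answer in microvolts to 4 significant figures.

12.21 µV

Range = 1.6 − (-1.6) = 3.2 V.
2^18 = 262144 levels.
One LSB is 3.2 V / 262144 = 12.21 µV.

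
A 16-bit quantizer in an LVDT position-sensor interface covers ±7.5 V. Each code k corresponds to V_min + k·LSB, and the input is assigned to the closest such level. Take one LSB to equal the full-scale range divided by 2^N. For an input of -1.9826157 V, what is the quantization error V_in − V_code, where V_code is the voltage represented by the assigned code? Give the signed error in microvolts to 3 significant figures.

Range = 7.5 − (-7.5) = 15 V. LSB = 15 V / 2^16 ≈ 228.9 µV.
Position in LSBs: (-1.9826157 − (-7.5)) × 65536/15 = 24105.8198; rounding gives k = 24106.
Reconstructed level: -7.5 + 24106 × 15/65536 V = -1.9825744629 V.
V_in − V_code = -1.9826157 − (-1.9825744629) = −41.2 µV.

−41.2 µV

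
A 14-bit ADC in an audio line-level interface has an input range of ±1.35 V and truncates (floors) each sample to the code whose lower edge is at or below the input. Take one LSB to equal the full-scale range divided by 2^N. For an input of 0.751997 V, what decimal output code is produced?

Span: 1.35 V − (-1.35 V) = 2.7 V. LSB = 2.7 V / 2^14 ≈ 164.8 µV.
code = ⌊(V_in − V_min)/LSB⌋ = ⌊(V_in − V_min) × 2^14 / range⌋
     = ⌊(0.751997 − (-1.35)) × 16384 / 2.7⌋ = ⌊2.101997 × 16384/2.7⌋
     = ⌊12755.229⌋ = 12755.

12755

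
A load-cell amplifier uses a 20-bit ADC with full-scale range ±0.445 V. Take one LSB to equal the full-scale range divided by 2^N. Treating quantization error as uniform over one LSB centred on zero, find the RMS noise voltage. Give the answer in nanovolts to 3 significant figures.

245 nV

The full-scale span is 0.445 − (-0.445) = 0.89 V.
Step size = 0.89/1048576 V = 0.84877 µV.
RMS of a uniform error over width LSB is LSB/√12 = 245 nV.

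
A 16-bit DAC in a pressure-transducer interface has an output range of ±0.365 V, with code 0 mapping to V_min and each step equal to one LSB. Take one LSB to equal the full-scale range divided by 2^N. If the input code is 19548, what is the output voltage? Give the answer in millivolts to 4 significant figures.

The full-scale span is 0.365 − (-0.365) = 0.73 V. LSB = 0.73 V / 2^16.
Output = V_min + (19548/65536) × range = -0.365 + 0.298279 × 0.73 V
      = -0.365 + 0.217744 = -0.147256 V.

-147.3 mV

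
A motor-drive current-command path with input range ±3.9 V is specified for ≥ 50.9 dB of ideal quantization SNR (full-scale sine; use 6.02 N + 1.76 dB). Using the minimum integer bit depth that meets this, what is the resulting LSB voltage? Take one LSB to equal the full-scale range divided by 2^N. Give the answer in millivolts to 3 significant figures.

15.2 mV

Range = 3.9 − (-3.9) = 7.8 V.
Required N = ⌈(50.9 − 1.76)/6.02⌉ = ⌈8.163⌉ = 9.
LSB = 7.8 V ÷ 2^9 = 7.8/512 V = 15.2 mV.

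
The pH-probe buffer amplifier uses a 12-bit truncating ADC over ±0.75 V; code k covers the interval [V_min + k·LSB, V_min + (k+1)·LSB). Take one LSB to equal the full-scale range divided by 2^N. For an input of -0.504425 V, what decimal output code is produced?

670

Range = 0.75 − (-0.75) = 1.5 V. LSB = 1.5 V / 2^12 ≈ 366.2 µV.
V_in − V_min = -0.504425 − (-0.75) = 0.245575 V.
Divide by LSB: 0.245575 × 4096/1.5 = 670.5835.
Truncating gives code 670.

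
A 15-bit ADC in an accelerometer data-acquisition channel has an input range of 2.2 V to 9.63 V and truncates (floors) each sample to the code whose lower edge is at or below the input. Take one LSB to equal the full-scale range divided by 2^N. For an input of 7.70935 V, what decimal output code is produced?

24297

Span: 9.63 V − (2.2 V) = 7.43 V. LSB = 7.43 V / 2^15 ≈ 226.7 µV.
code = ⌊(V_in − V_min)/LSB⌋ = ⌊(V_in − V_min) × 2^15 / range⌋
     = ⌊(7.70935 − (2.2)) × 32768 / 7.43⌋ = ⌊5.50935 × 32768/7.43⌋
     = ⌊24297.494⌋ = 24297.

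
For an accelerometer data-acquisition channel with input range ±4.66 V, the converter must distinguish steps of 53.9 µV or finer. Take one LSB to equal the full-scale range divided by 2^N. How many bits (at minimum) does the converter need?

Range = 4.66 − (-4.66) = 9.32 V.
9.32 V / 53.9 µV = 172900. Since 2^17 = 131072 and 2^18 = 262144, N = 18.

18 bits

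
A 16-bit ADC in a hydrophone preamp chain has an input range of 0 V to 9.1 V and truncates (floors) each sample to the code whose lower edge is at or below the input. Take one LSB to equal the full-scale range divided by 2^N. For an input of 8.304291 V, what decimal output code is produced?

59805

V_FS = 9.1 V. LSB = 9.1 V / 2^16 ≈ 138.9 µV.
(V_in − V_min) × 2^16/range = (8.304291 − (0)) × 65536/9.1 = 59805.496.
Floor → code = 59805.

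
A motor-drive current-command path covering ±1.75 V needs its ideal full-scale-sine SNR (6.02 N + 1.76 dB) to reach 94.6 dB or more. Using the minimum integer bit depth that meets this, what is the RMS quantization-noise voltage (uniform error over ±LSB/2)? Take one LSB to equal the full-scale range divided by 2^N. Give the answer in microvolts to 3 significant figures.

15.4 µV

Full-scale range = 1.75 V − (-1.75 V) = 3.5 V.
N ≥ (94.6 − 1.76)/6.02 = 15.422 → N_min = 16.
LSB = 3.5 V ÷ 2^16 = 3.5/65536 V = 53.406 µV.
V_rms = LSB/√12 = 15.4 µV.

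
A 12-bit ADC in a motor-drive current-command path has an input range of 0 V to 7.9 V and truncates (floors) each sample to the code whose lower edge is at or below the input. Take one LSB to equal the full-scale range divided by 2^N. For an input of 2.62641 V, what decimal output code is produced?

1361

Span = 7.9 V. LSB = 7.9 V / 2^12 ≈ 1.929 mV.
V_in − V_min = 2.62641 − (0) = 2.62641 V.
Divide by LSB: 2.62641 × 4096/7.9 = 1361.7437.
Truncating gives code 1361.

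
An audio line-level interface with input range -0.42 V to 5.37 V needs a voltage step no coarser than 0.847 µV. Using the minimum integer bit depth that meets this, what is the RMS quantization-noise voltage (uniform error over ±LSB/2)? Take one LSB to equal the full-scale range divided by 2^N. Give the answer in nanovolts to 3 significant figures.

Span: 5.37 V − (-0.42 V) = 5.79 V.
Levels needed ≥ 5.79/0.847 µV = 6.836e6. 2^23 = 8388608 suffices, so N_min = 23.
One LSB is 5.79 V / 8388608 = 0.69022 µV.
RMS noise = LSB/√12 = 199 nV.

199 nV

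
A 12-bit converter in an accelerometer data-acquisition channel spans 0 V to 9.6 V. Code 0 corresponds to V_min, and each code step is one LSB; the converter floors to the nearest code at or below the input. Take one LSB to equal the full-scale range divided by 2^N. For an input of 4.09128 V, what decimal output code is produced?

Span = 9.6 V. LSB = 9.6 V / 2^12 ≈ 2.344 mV.
(V_in − V_min) × 2^12/range = (4.09128 − (0)) × 4096/9.6 = 1745.613.
Floor → code = 1745.

1745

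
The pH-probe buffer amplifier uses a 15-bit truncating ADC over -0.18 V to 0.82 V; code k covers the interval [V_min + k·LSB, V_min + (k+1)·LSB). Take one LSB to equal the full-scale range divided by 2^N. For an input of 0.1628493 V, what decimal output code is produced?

11234

Span: 0.82 V − (-0.18 V) = 1 V. LSB = 1 V / 2^15 ≈ 30.52 µV.
V_in − V_min = 0.1628493 − (-0.18) = 0.3428493 V.
Divide by LSB: 0.3428493 × 32768/1 = 11234.4859.
Truncating gives code 11234.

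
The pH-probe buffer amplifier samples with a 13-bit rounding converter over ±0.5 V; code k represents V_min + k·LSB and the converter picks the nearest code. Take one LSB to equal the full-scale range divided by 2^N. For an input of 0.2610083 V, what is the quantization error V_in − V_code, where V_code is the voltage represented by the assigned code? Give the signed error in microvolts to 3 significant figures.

+22.0 µV

Range = 0.5 − (-0.5) = 1 V. LSB = 1 V / 2^13 ≈ 122.1 µV.
Position in LSBs: (0.2610083 − (-0.5)) × 8192/1 = 6234.1800; rounding gives k = 6234.
V_code = V_min + k × range/2^13 = -0.5 + 6234 × 1/8192 = 0.2609863281 V.
Error = V_in − V_code = 0.2610083 − (0.2609863281) = +22.0 µV.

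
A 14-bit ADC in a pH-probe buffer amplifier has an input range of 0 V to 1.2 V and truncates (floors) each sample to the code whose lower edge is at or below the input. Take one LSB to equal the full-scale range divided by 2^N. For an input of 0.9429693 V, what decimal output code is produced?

V_FS = 1.2 V. LSB = 1.2 V / 2^14 ≈ 73.24 µV.
(V_in − V_min) × 2^14/range = (0.9429693 − (0)) × 16384/1.2 = 12874.674.
Floor → code = 12874.

12874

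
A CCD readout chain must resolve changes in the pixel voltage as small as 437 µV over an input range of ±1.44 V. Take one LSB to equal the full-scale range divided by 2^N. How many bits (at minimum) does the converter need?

Full-scale range = 1.44 V − (-1.44 V) = 2.88 V.
Levels needed ≥ 2.88/437 µV = 6590. 2^13 = 8192 suffices, so N_min = 13.

13 bits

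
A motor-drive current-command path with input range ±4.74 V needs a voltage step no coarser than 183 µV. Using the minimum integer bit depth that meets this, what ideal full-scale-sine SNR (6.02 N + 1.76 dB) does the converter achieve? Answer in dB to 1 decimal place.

98.1 dB

Full-scale range = 4.74 V − (-4.74 V) = 9.48 V.
9.48 V / 183 µV = 51800. Since 2^15 = 32768 and 2^16 = 65536, N = 16.
SNR = 6.02 × 16 + 1.76 = 98.08 dB.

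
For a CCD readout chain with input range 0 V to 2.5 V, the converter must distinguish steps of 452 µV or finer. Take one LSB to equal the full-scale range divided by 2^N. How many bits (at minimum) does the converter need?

Range is 2.5 V.
Levels needed ≥ 2.5/452 µV = 5531. 2^13 = 8192 suffices, so N_min = 13.

13 bits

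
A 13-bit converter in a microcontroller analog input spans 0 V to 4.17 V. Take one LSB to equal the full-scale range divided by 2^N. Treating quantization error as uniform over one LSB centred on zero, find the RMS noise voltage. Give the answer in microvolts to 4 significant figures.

146.9 µV

Span = 4.17 V.
Step size = 4.17/8192 V = 0.509033 mV.
V_rms = LSB/√12 = 0.509033 mV / √12 = 146.9 µV.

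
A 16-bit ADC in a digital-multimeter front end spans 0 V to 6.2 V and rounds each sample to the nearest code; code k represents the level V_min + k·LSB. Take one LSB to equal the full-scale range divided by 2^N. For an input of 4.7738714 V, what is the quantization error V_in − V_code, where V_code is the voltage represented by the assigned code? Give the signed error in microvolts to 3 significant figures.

V_FS = 6.2 V. LSB = 6.2 V / 2^16 ≈ 94.60 µV.
(V_in − V_min)/LSB = (4.7738714 − (0)) × 65536/6.2 = 50461.3607 → nearest code k = 50461.
V_code = 0 + (50461/65536) × 6.2 = 4.7738372803 V.
e = 4.7738714 − (4.7738372803) = +34.1 µV.

+34.1 µV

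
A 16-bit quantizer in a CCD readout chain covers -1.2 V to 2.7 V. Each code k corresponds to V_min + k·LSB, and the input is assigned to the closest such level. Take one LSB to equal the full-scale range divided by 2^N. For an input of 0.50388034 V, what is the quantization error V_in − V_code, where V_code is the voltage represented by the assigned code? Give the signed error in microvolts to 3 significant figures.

+10.7 µV

Span: 2.7 V − (-1.2 V) = 3.9 V. LSB = 3.9 V / 2^16 ≈ 59.51 µV.
(V_in − V_min)/LSB = (0.50388034 − (-1.2)) × 65536/3.9 = 28632.1800 → nearest code k = 28632.
V_code = -1.2 + (28632/65536) × 3.9 = 0.50386962891 V.
e = 0.50388034 − (0.50386962891) = +10.7 µV.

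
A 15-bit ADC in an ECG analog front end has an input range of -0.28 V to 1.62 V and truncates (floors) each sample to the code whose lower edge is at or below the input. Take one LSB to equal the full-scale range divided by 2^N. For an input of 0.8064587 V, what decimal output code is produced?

18737

Span: 1.62 V − (-0.28 V) = 1.9 V. LSB = 1.9 V / 2^15 ≈ 57.98 µV.
V_in − V_min = 0.8064587 − (-0.28) = 1.0864587 V.
Divide by LSB: 1.0864587 × 32768/1.9 = 18737.4098.
Truncating gives code 18737.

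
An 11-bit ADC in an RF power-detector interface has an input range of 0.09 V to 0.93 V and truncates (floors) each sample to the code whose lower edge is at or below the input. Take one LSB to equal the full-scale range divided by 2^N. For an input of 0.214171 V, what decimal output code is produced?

Full-scale range = 0.93 V − (0.09 V) = 0.84 V. LSB = 0.84 V / 2^11 ≈ 410.2 µV.
(V_in − V_min) × 2^11/range = (0.214171 − (0.09)) × 2048/0.84 = 302.741.
Floor → code = 302.

302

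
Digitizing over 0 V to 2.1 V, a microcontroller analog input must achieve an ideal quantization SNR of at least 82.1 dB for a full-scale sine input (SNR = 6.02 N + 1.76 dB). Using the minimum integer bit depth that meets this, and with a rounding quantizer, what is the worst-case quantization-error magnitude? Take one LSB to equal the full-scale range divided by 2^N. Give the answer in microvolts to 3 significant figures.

64.1 µV

V_FS = 2.1 V.
Solving 6.02 N ≥ 82.1 − 1.76: N ≥ 13.346. Round up → N = 14.
LSB = 2.1 V ÷ 2^14 = 2.1/16384 V = 128.17 µV.
Half an LSB is 64.1 µV.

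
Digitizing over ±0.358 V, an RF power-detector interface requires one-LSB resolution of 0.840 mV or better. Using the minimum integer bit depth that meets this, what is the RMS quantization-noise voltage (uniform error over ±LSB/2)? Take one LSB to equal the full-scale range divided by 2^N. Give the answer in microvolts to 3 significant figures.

202 µV

The full-scale span is 0.358 − (-0.358) = 0.716 V.
Levels needed ≥ 0.716/0.840 mV = 852.4. 2^10 = 1024 suffices, so N_min = 10.
LSB = 0.716 V ÷ 2^10 = 0.716/1024 V = 0.69922 mV.
V_rms = LSB/√12 = 202 µV.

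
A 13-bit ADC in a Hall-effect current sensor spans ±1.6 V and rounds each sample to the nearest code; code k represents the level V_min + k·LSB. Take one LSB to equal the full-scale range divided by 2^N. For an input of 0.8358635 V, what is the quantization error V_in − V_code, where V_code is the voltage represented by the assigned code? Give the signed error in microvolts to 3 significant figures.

The full-scale span is 1.6 − (-1.6) = 3.2 V. LSB = 3.2 V / 2^13 ≈ 390.6 µV.
(V_in − V_min)/LSB = (0.8358635 − (-1.6)) × 8192/3.2 = 6235.8106 → nearest code k = 6236.
V_code = -1.6 + (6236/8192) × 3.2 = 0.8359375000 V.
e = 0.8358635 − (0.8359375000) = −74.0 µV.

−74.0 µV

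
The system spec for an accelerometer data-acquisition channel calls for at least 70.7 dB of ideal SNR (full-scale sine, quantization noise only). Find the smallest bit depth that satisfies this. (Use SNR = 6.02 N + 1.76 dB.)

6.02 N + 1.76 ≥ 70.7 gives N ≥ 11.452, so the minimum integer is 12.

12 bits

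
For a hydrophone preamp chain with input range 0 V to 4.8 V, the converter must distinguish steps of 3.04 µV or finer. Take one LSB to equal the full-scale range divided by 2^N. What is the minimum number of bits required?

21 bits

V_FS = 4.8 V.
Required number of levels: 4.8/3.04 µV = 1.5789e6; smallest N with 2^N ≥ that is 21.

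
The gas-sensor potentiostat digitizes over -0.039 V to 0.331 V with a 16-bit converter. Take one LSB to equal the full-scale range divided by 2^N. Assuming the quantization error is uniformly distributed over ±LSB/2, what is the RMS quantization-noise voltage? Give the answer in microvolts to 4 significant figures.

Range = 0.331 − (-0.039) = 0.37 V.
One LSB is 0.37 V / 65536 = 5.64575 µV.
V_rms = LSB/√12 = 5.64575 µV / √12 = 1.630 µV.

1.630 µV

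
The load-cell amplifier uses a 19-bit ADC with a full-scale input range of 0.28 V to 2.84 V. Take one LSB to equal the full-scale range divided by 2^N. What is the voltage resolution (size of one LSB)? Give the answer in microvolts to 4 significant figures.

4.883 µV

The full-scale span is 2.84 − (0.28) = 2.56 V.
There are 2^19 = 524288 steps.
Step size = 2.56/524288 V = 4.883 µV.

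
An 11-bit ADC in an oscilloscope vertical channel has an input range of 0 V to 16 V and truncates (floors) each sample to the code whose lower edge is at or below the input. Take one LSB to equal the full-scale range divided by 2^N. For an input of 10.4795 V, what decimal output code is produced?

1341

V_FS = 16 V. LSB = 16 V / 2^11 ≈ 7.812 mV.
V_in − V_min = 10.4795 − (0) = 10.4795 V.
Divide by LSB: 10.4795 × 2048/16 = 1341.3760.
Truncating gives code 1341.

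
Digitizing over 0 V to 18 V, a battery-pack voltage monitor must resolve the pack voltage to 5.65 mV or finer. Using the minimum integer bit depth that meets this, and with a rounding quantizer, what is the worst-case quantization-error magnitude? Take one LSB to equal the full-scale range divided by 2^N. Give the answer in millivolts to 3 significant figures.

Range is 18 V.
Required number of levels: 18/5.65 mV = 3185.8; smallest N with 2^N ≥ that is 12.
LSB = 18 V ÷ 2^12 = 18/4096 V = 4.3945 mV.
|e|_max = LSB/2 = 2.20 mV.

2.20 mV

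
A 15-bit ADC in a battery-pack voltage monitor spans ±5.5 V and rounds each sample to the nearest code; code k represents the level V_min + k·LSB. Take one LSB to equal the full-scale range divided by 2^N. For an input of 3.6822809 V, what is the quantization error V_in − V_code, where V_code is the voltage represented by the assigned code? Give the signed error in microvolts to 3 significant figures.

+60.4 µV

Full-scale range = 5.5 V − (-5.5 V) = 11 V. LSB = 11 V / 2^15 ≈ 335.7 µV.
Position in LSBs: (3.6822809 − (-5.5)) × 32768/11 = 27353.1800; rounding gives k = 27353.
Reconstructed level: -5.5 + 27353 × 11/32768 V = 3.6822204590 V.
e = 3.6822809 − (3.6822204590) = +60.4 µV.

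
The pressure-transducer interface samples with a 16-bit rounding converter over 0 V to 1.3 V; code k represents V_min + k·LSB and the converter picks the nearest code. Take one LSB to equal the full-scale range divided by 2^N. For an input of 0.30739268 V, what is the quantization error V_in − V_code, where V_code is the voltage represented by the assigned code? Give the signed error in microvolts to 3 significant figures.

+7.43 µV

Full-scale range = 1.3 V. LSB = 1.3 V / 2^16 ≈ 19.84 µV.
(0.30739268 − (0)) / LSB = 0.30739268 × 65536/1.3 = 15496.3744. Nearest integer: k = 15496.
V_code = V_min + k × range/2^16 = 0 + 15496 × 1.3/65536 = 0.30738525391 V.
e = 0.30739268 − (0.30738525391) = +7.43 µV.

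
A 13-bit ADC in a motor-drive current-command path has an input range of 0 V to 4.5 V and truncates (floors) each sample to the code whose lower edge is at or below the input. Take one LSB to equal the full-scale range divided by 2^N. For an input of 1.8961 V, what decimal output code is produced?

Full-scale range = 4.5 V. LSB = 4.5 V / 2^13 ≈ 0.5493 mV.
V_in − V_min = 1.8961 − (0) = 1.8961 V.
Divide by LSB: 1.8961 × 8192/4.5 = 3451.7447.
Truncating gives code 3451.

3451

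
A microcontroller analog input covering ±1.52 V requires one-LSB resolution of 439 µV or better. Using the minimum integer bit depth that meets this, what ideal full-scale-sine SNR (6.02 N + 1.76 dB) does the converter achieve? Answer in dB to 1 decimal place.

Full-scale range = 1.52 V − (-1.52 V) = 3.04 V.
Levels needed ≥ 3.04/439 µV = 6925. 2^13 = 8192 suffices, so N_min = 13.
SNR = 6.02 × 13 + 1.76 = 80.02 dB.

80.0 dB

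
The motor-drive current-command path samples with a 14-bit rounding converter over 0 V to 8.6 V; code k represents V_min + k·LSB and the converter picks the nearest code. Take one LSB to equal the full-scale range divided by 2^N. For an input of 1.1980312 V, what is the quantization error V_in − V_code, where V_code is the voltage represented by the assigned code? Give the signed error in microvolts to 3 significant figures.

V_FS = 8.6 V. LSB = 8.6 V / 2^14 ≈ 0.5249 mV.
(1.1980312 − (0)) / LSB = 1.1980312 × 16384/8.6 = 2282.3887. Nearest integer: k = 2282.
V_code = 0 + (2282/16384) × 8.6 = 1.1978271484 V.
V_in − V_code = 1.1980312 − (1.1978271484) = +204 µV.

+204 µV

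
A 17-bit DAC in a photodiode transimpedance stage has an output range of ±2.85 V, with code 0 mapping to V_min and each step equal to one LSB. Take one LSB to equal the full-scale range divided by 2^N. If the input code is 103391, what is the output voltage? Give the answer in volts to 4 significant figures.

Span: 2.85 V − (-2.85 V) = 5.7 V. LSB = 5.7 V / 2^17.
V_out = -2.85 + 103391 × (5.7/131072) V
      = -2.85 V + 4.49622 V = 1.64622 V.

1.646 V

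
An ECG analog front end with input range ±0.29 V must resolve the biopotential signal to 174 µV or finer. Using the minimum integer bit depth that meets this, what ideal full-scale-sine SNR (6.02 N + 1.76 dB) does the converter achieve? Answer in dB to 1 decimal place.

The full-scale span is 0.29 − (-0.29) = 0.58 V.
Required number of levels: 0.58/174 µV = 3333.3; smallest N with 2^N ≥ that is 12.
SNR = 6.02 × 12 + 1.76 = 74.00 dB.

74.0 dB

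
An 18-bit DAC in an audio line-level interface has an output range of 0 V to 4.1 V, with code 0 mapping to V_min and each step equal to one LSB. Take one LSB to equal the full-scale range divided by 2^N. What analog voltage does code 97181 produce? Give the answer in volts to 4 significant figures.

Full-scale range = 4.1 V. LSB = 4.1 V / 2^18.
Output = V_min + (97181/262144) × range = 0 + 0.370716 × 4.1 V
      = 0 V + 1.51994 V = 1.51994 V.

1.520 V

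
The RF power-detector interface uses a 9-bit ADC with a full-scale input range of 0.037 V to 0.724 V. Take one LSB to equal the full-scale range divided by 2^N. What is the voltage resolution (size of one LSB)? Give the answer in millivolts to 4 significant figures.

1.342 mV

The full-scale span is 0.724 − (0.037) = 0.687 V.
2^9 = 512 levels.
Step size = 0.687/512 V = 1.342 mV.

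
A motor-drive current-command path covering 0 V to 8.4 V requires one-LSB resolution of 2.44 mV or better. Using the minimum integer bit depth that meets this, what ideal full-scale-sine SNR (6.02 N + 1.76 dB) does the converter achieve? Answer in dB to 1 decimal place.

74.0 dB

Full-scale range = 8.4 V.
Levels needed ≥ 8.4/2.44 mV = 3443. 2^12 = 4096 suffices, so N_min = 12.
SNR = 6.02 × 12 + 1.76 = 74.00 dB.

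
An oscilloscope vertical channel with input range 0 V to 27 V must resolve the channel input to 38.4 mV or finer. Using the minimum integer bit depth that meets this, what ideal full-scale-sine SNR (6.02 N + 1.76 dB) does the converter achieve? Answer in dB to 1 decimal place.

V_FS = 27 V.
Required number of levels: 27/38.4 mV = 703.13; smallest N with 2^N ≥ that is 10.
Ideal SNR at N = 10: 6.02·10 + 1.76 = 62.0 dB.

62.0 dB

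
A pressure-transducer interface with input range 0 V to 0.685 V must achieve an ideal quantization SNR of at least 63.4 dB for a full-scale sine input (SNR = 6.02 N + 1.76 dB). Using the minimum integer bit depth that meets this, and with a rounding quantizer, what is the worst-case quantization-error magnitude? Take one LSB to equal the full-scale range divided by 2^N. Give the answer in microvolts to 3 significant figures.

167 µV

Full-scale range = 0.685 V.
Solving 6.02 N ≥ 63.4 − 1.76: N ≥ 10.239. Round up → N = 11.
LSB = 0.685 V ÷ 2^11 = 0.685/2048 V = 334.47 µV.
|e|_max = LSB/2 = 167 µV.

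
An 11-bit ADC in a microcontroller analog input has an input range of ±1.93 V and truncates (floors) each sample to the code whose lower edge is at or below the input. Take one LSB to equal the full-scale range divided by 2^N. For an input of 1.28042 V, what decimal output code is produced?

1703

Range = 1.93 − (-1.93) = 3.86 V. LSB = 3.86 V / 2^11 ≈ 1.885 mV.
(V_in − V_min) × 2^11/range = (1.28042 − (-1.93)) × 2048/3.86 = 1703.352.
Floor → code = 1703.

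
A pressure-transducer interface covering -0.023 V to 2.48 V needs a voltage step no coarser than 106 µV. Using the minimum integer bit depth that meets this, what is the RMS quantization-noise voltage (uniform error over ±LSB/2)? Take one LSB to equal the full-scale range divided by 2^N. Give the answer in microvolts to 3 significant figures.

Full-scale range = 2.48 V − (-0.023 V) = 2.503 V.
2.503 V / 106 µV = 23610. Since 2^14 = 16384 and 2^15 = 32768, N = 15.
LSB = 2.503 V ÷ 2^15 = 2.503/32768 V = 76.385 µV.
RMS noise = LSB/√12 = 22.1 µV.

22.1 µV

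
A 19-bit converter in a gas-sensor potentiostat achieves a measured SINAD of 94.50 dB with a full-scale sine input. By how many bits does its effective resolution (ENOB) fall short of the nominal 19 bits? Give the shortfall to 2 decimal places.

ENOB = (SINAD − 1.76)/6.02 = (94.50 − 1.76)/6.02 = 15.4053 bits.
Lost resolution: 19 − 15.4053 = 3.5947 bits.

3.59 bits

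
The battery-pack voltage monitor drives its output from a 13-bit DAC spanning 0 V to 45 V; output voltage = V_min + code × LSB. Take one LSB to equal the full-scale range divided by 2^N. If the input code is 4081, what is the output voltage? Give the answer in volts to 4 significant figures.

Range is 45 V. LSB = 45 V / 2^13.
V_out = 0 + 4081 × (45/8192) V
      = 0 V + 22.4176 V = 22.4176 V.

22.42 V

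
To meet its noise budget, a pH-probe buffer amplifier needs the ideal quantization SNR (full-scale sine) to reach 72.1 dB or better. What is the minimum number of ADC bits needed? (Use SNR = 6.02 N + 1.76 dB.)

12 bits

Required N = ⌈(72.1 − 1.76)/6.02⌉ = ⌈11.684⌉ = 12.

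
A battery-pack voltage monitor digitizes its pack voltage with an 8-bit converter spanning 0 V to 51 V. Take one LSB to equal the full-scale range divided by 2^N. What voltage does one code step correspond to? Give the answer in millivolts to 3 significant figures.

199 mV

Full-scale range = 51 V.
2^8 = 256 levels.
LSB = 51 V ÷ 2^8 = 51/256 V = 199 mV.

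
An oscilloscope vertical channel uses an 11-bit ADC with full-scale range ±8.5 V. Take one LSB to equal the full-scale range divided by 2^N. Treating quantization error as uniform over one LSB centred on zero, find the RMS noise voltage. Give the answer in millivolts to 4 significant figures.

2.396 mV

Range = 8.5 − (-8.5) = 17 V.
LSB = 17 V / 2^11 = 8.30078 mV.
σ_q = LSB/√12 = 8.30078 mV/3.4641 = 2.396 mV.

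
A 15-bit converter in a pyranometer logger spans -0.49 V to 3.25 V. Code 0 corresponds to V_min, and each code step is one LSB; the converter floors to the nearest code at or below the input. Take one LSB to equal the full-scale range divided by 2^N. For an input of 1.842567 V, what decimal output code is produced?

The full-scale span is 3.25 − (-0.49) = 3.74 V. LSB = 3.74 V / 2^15 ≈ 114.1 µV.
(V_in − V_min) × 2^15/range = (1.842567 − (-0.49)) × 32768/3.74 = 20436.780.
Floor → code = 20436.

20436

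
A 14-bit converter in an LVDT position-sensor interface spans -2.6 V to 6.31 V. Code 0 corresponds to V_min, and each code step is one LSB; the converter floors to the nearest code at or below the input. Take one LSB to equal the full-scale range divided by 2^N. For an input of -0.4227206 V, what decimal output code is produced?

Range = 6.31 − (-2.6) = 8.91 V. LSB = 8.91 V / 2^14 ≈ 0.5438 mV.
V_in − V_min = -0.4227206 − (-2.6) = 2.1772794 V.
Divide by LSB: 2.1772794 × 16384/8.91 = 4003.6527.
Truncating gives code 4003.

4003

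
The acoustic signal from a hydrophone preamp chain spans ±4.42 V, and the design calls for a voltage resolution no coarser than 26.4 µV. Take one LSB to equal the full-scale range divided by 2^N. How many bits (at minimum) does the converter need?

19 bits

Full-scale range = 4.42 V − (-4.42 V) = 8.84 V.
Levels needed ≥ 8.84/26.4 µV = 334800. 2^19 = 524288 suffices, so N_min = 19.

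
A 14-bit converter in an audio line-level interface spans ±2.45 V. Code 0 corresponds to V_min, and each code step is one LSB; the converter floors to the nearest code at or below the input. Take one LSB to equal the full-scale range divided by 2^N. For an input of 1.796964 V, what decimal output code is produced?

Range = 2.45 − (-2.45) = 4.9 V. LSB = 4.9 V / 2^14 ≈ 299.1 µV.
V_in − V_min = 1.796964 − (-2.45) = 4.246964 V.
Divide by LSB: 4.246964 × 16384/4.9 = 14200.4609.
Truncating gives code 14200.

14200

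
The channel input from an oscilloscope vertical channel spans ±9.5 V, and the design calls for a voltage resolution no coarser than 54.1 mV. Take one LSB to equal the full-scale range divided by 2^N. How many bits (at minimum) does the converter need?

Full-scale range = 9.5 V − (-9.5 V) = 19 V.
Need 2^N ≥ 19 V / 54.1 mV = 351.2 → N_min = 9.

9 bits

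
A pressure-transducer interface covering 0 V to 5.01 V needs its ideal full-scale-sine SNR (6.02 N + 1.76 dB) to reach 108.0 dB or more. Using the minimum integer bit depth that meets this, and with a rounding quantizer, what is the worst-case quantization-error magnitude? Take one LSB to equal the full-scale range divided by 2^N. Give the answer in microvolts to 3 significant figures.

9.56 µV

Span = 5.01 V.
N ≥ (108.0 − 1.76)/6.02 = 17.648 → N_min = 18.
Step size = 5.01/262144 V = 19.112 µV.
Max error for round-to-nearest is LSB/2 = 9.56 µV.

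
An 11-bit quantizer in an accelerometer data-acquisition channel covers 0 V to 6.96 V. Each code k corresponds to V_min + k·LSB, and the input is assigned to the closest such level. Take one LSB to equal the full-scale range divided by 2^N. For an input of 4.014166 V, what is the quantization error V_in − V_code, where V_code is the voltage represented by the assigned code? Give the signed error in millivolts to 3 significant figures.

+0.611 mV

Range is 6.96 V. LSB = 6.96 V / 2^11 ≈ 3.398 mV.
Position in LSBs: (4.014166 − (0)) × 2048/6.96 = 1181.1799; rounding gives k = 1181.
Reconstructed level: 0 + 1181 × 6.96/2048 V = 4.013554688 V.
V_in − V_code = 4.014166 − (4.013554688) = +0.611 mV.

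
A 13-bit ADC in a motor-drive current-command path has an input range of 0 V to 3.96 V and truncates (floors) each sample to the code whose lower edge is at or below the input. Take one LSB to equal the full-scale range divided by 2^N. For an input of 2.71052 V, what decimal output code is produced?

5607

Range is 3.96 V. LSB = 3.96 V / 2^13 ≈ 483.4 µV.
V_in − V_min = 2.71052 − (0) = 2.71052 V.
Divide by LSB: 2.71052 × 8192/3.96 = 5607.2171.
Truncating gives code 5607.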